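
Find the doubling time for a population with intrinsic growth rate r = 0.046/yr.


td = ln(2) / 0.046 = 0.693147 / 0.046 = 15.0684 ≈ 15.1 years

15.1 years


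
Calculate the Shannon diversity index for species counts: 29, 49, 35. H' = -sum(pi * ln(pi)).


Total N = 29 + 49 + 35 = 113
Per-species terms:
  p = 29/113 = 0.256637; ln(p) = -1.360093; p*ln(p) = 0.256637 * (-1.360093) = -0.349050
  p = 49/113 = 0.433628; ln(p) = -0.835568; p*ln(p) = 0.433628 * (-0.835568) = -0.362326
  p = 35/113 = 0.309735; ln(p) = -1.172038; p*ln(p) = 0.309735 * (-1.172038) = -0.363021
sum(p*ln(p)) = (-0.349050) + (-0.362326) + (-0.363021) = -1.074397
H' = -(-1.074397) = 1.074397 ≈ 1.0744

1.0744


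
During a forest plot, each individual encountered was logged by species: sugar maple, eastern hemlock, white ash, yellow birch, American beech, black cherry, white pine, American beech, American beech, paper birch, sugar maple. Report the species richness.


Total individuals logged = 11
Distinct species (count of individuals): sugar maple (2), eastern hemlock (1), white ash (1), yellow birch (1), American beech (3), black cherry (1), white pine (1), paper birch (1)
Species richness = number of distinct species = 8

8


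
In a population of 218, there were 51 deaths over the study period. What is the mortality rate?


Mortality rate = 51 / 218 = 0.233945 ≈ 0.2339

0.2339


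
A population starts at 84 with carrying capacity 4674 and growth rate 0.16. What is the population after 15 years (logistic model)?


(K - N0)/N0 = (4674 - 84)/84 = 4590/84 = 54.6429
r*t = 0.16 * 15 = 2.4; exp(-2.4) = 0.0907180
54.6429 * 0.0907180 = 4.95709
1 + 4.95709 = 5.95709
N = 4674 / 5.95709 = 784.611 ≈ 785

785


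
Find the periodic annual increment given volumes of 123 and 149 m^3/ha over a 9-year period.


PAI = (V2 - V1) / period = (149 - 123) / 9 = 26 / 9 = 2.8889 ≈ 2.89 m^3/ha/yr

2.89 m^3/ha/yr


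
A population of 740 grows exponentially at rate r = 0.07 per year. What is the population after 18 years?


r*t = 0.07 * 18 = 1.26
exp(1.26) = 3.52542
N = 740 * 3.52542 = 2608.81 ≈ 2609

2609


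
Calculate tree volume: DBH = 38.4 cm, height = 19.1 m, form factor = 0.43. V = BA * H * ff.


(D/200)^2 = (38.4/200)^2 = 0.192^2 = 0.036864
BA = 3.141593 * 0.036864 = 0.115812 m^2
V = 0.115812 * 19.1 * 0.43 = 0.951164 ≈ 0.951 m^3

0.951 m^3


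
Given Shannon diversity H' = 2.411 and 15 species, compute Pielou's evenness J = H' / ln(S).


ln(15) = 2.70805
J = H' / ln(S) = 2.411 / 2.70805 = 0.890309 ≈ 0.8903

0.8903


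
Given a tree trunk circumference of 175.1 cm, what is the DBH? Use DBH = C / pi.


DBH = C / pi = 175.1 / 3.141593 = 55.7361 ≈ 55.74 cm

55.74 cm


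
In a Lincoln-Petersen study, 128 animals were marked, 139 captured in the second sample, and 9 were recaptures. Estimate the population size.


N = M * C / R = 128 * 139 / 9 = 17792 / 9 = 1976.89 ≈ 1977

1977 individuals


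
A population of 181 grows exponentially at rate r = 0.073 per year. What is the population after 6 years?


r*t = 0.073 * 6 = 0.438
exp(0.438) = 1.54960
N = 181 * 1.54960 = 280.478 ≈ 280

280


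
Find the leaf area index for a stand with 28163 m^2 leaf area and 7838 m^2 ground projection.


LAI = 28163 / 7838 = 3.5931 ≈ 3.59

3.59


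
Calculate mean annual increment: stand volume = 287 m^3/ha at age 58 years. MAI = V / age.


MAI = 287 / 58 = 4.9483 ≈ 4.95 m^3/ha/yr

4.95 m^3/ha/yr


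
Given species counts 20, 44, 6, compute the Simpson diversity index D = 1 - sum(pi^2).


Total N = 20 + 44 + 6 = 70
Per-species terms:
  p = 20/70 = 0.285714; p^2 = 0.285714^2 = 0.081632
  p = 44/70 = 0.628571; p^2 = 0.628571^2 = 0.395102
  p = 6/70 = 0.085714; p^2 = 0.085714^2 = 0.007347
sum(p^2) = 0.081632 + 0.395102 + 0.007347 = 0.484081
D = 1 - 0.484081 = 0.515919 ≈ 0.5159

0.5159


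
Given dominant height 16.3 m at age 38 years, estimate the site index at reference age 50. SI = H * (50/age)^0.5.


50/38 = 1.31579
(1.31579)^0.5 = 1.14708
SI = 16.3 * 1.14708 = 18.6974 ≈ 18.7 m

18.7 m


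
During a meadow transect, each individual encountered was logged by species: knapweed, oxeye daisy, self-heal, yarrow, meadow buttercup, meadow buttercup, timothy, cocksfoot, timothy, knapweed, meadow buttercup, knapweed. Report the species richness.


Total individuals logged = 12
Distinct species (count of individuals): knapweed (3), oxeye daisy (1), self-heal (1), yarrow (1), meadow buttercup (3), timothy (2), cocksfoot (1)
Species richness = number of distinct species = 7

7


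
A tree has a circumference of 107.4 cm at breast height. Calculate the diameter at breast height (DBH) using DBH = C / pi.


DBH = C / pi = 107.4 / 3.141593 = 34.1865 ≈ 34.19 cm

34.19 cm


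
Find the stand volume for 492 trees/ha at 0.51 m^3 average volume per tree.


V_stand = 492 * 0.51 = 250.92 ≈ 250.9 m^3/ha

250.9 m^3/ha


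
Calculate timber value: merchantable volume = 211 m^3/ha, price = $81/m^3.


Value = 211 * 81 = $17091/ha

$17091/ha


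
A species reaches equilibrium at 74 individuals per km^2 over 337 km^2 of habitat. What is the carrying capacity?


K = 74 * 337 = 24938 individuals

24938 individuals


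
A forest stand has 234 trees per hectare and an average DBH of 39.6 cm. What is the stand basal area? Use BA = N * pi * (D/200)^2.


(D/200)^2 = (39.6/200)^2 = 0.198^2 = 0.039204
Individual BA = 3.141593 * 0.039204 = 0.123163 m^2
Stand BA = 234 * 0.123163 = 28.8201 ≈ 28.82 m^2/ha

28.82 m^2/ha


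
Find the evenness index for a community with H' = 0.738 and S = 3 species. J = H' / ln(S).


ln(3) = 1.09861
J = H' / ln(S) = 0.738 / 1.09861 = 0.671758 ≈ 0.6718

0.6718


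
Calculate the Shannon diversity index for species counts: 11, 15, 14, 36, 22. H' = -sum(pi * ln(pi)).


Total N = 11 + 15 + 14 + 36 + 22 = 98
Per-species terms:
  p = 11/98 = 0.112245; ln(p) = -2.187071; p*ln(p) = 0.112245 * (-2.187071) = -0.245488
  p = 15/98 = 0.153061; ln(p) = -1.876919; p*ln(p) = 0.153061 * (-1.876919) = -0.287283
  p = 14/98 = 0.142857; ln(p) = -1.945911; p*ln(p) = 0.142857 * (-1.945911) = -0.277987
  p = 36/98 = 0.367347; ln(p) = -1.001448; p*ln(p) = 0.367347 * (-1.001448) = -0.367879
  p = 22/98 = 0.224490; ln(p) = -1.493924; p*ln(p) = 0.224490 * (-1.493924) = -0.335371
sum(p*ln(p)) = (-0.245488) + (-0.287283) + (-0.277987) + (-0.367879) + (-0.335371) = -1.514008
H' = -(-1.514008) = 1.514008 ≈ 1.5140

1.5140


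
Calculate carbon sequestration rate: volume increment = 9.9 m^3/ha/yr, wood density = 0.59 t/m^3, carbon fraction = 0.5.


C = 9.9 * 0.59 * 0.5 = 2.9205 ≈ 2.92 t C/ha/yr

2.92 t C/ha/yr


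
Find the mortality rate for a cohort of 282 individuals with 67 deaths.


Mortality rate = 67 / 282 = 0.237589 ≈ 0.2376

0.2376


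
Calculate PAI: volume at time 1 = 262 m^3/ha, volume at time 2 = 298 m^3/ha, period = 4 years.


PAI = (V2 - V1) / period = (298 - 262) / 4 = 36 / 4 = 9.00 m^3/ha/yr

9.00 m^3/ha/yr


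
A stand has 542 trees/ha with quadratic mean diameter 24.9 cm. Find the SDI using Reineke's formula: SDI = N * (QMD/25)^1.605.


QMD/25 = 24.9/25 = 0.996
(0.996)^1.605 = exp(1.605 * ln(0.996)) = exp(1.605 * (-0.00400802)) = exp(-0.00643287) = 0.993588
SDI = 542 * 0.993588 = 538.525 ≈ 539

539


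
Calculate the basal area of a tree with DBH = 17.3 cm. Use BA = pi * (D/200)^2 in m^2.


D/200 = 17.3/200 = 0.0865 m
(D/200)^2 = 0.0865^2 = 0.00748225
BA = 3.141593 * 0.00748225 = 0.0235062 ≈ 0.0235 m^2

0.0235 m^2


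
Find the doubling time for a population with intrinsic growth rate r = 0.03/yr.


td = ln(2) / 0.03 = 0.693147 / 0.03 = 23.1049 ≈ 23.1 years

23.1 years


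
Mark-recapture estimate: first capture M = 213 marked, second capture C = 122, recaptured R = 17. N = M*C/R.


N = M * C / R = 213 * 122 / 17 = 25986 / 17 = 1528.59 ≈ 1529

1529 individuals


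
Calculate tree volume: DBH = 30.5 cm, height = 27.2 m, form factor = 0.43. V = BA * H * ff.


(D/200)^2 = (30.5/200)^2 = 0.1525^2 = 0.02325625
BA = 3.141593 * 0.02325625 = 0.0730617 m^2
V = 0.0730617 * 27.2 * 0.43 = 0.854530 ≈ 0.855 m^3

0.855 m^3


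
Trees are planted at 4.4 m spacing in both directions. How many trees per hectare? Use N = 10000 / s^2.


N = 10000 / 4.4^2 = 10000 / 19.36 = 516.529 ≈ 517 trees/ha

517 trees/ha


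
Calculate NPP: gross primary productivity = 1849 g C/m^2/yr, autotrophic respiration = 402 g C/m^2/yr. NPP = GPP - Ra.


NPP = GPP - Ra = 1849 - 402 = 1447 g C/m^2/yr

1447 g C/m^2/yr


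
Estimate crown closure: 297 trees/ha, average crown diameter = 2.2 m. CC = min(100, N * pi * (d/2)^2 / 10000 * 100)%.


(d/2)^2 = (2.2/2)^2 = 1.1^2 = 1.21
Crown area = 3.141593 * 1.21 = 3.80133 m^2
N * area / 10000 * 100 = 297 * 3.80133 / 10000 * 100 = 11.2900
CC = min(100, 11.2900) = 11.2900 ≈ 11.3%

11.3%


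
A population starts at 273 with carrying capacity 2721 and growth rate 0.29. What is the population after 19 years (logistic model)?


(K - N0)/N0 = (2721 - 273)/273 = 2448/273 = 8.96703
r*t = 0.29 * 19 = 5.51; exp(-5.51) = 0.00404611
8.96703 * 0.00404611 = 0.0362816
1 + 0.0362816 = 1.03628
N = 2721 / 1.03628 = 2625.74 ≈ 2626

2626


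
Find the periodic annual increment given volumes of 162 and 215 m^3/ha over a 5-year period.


PAI = (V2 - V1) / period = (215 - 162) / 5 = 53 / 5 = 10.60 m^3/ha/yr

10.60 m^3/ha/yr


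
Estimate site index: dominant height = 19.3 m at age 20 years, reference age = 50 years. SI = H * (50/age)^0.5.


50/20 = 2.50000
(2.50000)^0.5 = 1.58114
SI = 19.3 * 1.58114 = 30.5160 ≈ 30.5 m

30.5 m


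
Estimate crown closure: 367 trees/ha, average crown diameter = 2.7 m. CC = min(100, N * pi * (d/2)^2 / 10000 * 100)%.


(d/2)^2 = (2.7/2)^2 = 1.35^2 = 1.8225
Crown area = 3.141593 * 1.8225 = 5.72555 m^2
N * area / 10000 * 100 = 367 * 5.72555 / 10000 * 100 = 21.0128
CC = min(100, 21.0128) = 21.0128 ≈ 21.0%

21.0%


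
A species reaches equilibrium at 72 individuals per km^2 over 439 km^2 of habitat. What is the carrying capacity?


K = 72 * 439 = 31608 individuals

31608 individuals


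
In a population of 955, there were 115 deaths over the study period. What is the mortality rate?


Mortality rate = 115 / 955 = 0.120419 ≈ 0.1204

0.1204


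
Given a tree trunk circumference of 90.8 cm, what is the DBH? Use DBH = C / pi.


DBH = C / pi = 90.8 / 3.141593 = 28.9025 ≈ 28.90 cm

28.90 cm


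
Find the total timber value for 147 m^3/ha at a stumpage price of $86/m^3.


Value = 147 * 86 = $12642/ha

$12642/ha


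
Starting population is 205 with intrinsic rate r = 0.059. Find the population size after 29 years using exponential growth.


r*t = 0.059 * 29 = 1.711
exp(1.711) = 5.53449
N = 205 * 5.53449 = 1134.57 ≈ 1135

1135


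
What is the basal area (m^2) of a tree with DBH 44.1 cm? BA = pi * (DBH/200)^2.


D/200 = 44.1/200 = 0.2205 m
(D/200)^2 = 0.2205^2 = 0.04862025
BA = 3.141593 * 0.04862025 = 0.152745 ≈ 0.1527 m^2

0.1527 m^2


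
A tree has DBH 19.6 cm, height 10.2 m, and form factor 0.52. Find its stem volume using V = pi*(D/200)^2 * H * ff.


(D/200)^2 = (19.6/200)^2 = 0.098^2 = 0.009604
BA = 3.141593 * 0.009604 = 0.0301719 m^2
V = 0.0301719 * 10.2 * 0.52 = 0.160032 ≈ 0.160 m^3

0.160 m^3


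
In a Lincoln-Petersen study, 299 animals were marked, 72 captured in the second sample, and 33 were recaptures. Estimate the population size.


N = M * C / R = 299 * 72 / 33 = 21528 / 33 = 652.36 ≈ 652

652 individuals


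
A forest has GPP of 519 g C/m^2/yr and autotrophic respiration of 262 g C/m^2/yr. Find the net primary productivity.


NPP = GPP - Ra = 519 - 262 = 257 g C/m^2/yr

257 g C/m^2/yr


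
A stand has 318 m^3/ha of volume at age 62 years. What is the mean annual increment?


MAI = 318 / 62 = 5.1290 ≈ 5.13 m^3/ha/yr

5.13 m^3/ha/yr


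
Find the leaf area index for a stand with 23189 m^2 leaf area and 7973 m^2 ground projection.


LAI = 23189 / 7973 = 2.9084 ≈ 2.91

2.91


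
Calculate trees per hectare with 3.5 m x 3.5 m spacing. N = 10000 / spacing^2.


N = 10000 / 3.5^2 = 10000 / 12.25 = 816.327 ≈ 816 trees/ha

816 trees/ha


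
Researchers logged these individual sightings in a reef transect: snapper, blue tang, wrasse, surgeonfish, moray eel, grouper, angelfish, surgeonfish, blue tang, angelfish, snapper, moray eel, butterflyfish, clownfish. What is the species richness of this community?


Total individuals logged = 14
Distinct species (count of individuals): snapper (2), blue tang (2), wrasse (1), surgeonfish (2), moray eel (2), grouper (1), angelfish (2), butterflyfish (1), clownfish (1)
Species richness = number of distinct species = 9

9


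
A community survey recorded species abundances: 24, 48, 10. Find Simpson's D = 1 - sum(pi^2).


Total N = 24 + 48 + 10 = 82
Per-species terms:
  p = 24/82 = 0.292683; p^2 = 0.292683^2 = 0.085663
  p = 48/82 = 0.585366; p^2 = 0.585366^2 = 0.342653
  p = 10/82 = 0.121951; p^2 = 0.121951^2 = 0.014872
sum(p^2) = 0.085663 + 0.342653 + 0.014872 = 0.443188
D = 1 - 0.443188 = 0.556812 ≈ 0.5568

0.5568


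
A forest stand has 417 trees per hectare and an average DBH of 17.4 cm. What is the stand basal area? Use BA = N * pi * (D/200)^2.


(D/200)^2 = (17.4/200)^2 = 0.087^2 = 0.007569
Individual BA = 3.141593 * 0.007569 = 0.0237787 m^2
Stand BA = 417 * 0.0237787 = 9.91572 ≈ 9.92 m^2/ha

9.92 m^2/ha


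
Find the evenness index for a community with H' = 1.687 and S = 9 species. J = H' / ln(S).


ln(9) = 2.19722
J = H' / ln(S) = 1.687 / 2.19722 = 0.767788 ≈ 0.7678

0.7678


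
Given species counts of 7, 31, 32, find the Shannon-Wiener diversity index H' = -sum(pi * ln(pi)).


Total N = 7 + 31 + 32 = 70
Per-species terms:
  p = 7/70 = 0.100000; ln(p) = -2.302585; p*ln(p) = 0.100000 * (-2.302585) = -0.230259
  p = 31/70 = 0.442857; ln(p) = -0.814508; p*ln(p) = 0.442857 * (-0.814508) = -0.360711
  p = 32/70 = 0.457143; ln(p) = -0.782759; p*ln(p) = 0.457143 * (-0.782759) = -0.357833
sum(p*ln(p)) = (-0.230259) + (-0.360711) + (-0.357833) = -0.948803
H' = -(-0.948803) = 0.948803 ≈ 0.9488

0.9488


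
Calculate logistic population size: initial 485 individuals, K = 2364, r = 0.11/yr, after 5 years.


(K - N0)/N0 = (2364 - 485)/485 = 1879/485 = 3.87423
r*t = 0.11 * 5 = 0.55; exp(-0.55) = 0.576950
3.87423 * 0.576950 = 2.23524
1 + 2.23524 = 3.23524
N = 2364 / 3.23524 = 730.703 ≈ 731

731


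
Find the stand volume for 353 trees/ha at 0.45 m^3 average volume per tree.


V_stand = 353 * 0.45 = 158.85 ≈ 158.9 m^3/ha

158.9 m^3/ha


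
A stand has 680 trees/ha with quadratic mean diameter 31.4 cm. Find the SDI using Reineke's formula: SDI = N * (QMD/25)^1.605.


QMD/25 = 31.4/25 = 1.256
(1.256)^1.605 = exp(1.605 * ln(1.256)) = exp(1.605 * 0.227932) = exp(0.365831) = 1.44171
SDI = 680 * 1.44171 = 980.363 ≈ 980

980


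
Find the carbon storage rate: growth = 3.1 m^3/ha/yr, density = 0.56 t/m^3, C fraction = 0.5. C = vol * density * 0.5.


C = 3.1 * 0.56 * 0.5 = 0.868 ≈ 0.87 t C/ha/yr

0.87 t C/ha/yr


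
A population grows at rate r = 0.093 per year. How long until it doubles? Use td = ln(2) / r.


td = ln(2) / 0.093 = 0.693147 / 0.093 = 7.45319 ≈ 7.5 years

7.5 years


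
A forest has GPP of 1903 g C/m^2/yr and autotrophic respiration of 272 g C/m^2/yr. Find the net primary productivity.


NPP = GPP - Ra = 1903 - 272 = 1631 g C/m^2/yr

1631 g C/m^2/yr


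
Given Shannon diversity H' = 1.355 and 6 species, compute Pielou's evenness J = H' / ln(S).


ln(6) = 1.79176
J = H' / ln(S) = 1.355 / 1.79176 = 0.756240 ≈ 0.7562

0.7562


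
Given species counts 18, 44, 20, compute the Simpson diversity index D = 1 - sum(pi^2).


Total N = 18 + 44 + 20 = 82
Per-species terms:
  p = 18/82 = 0.219512; p^2 = 0.219512^2 = 0.048186
  p = 44/82 = 0.536585; p^2 = 0.536585^2 = 0.287923
  p = 20/82 = 0.243902; p^2 = 0.243902^2 = 0.059488
sum(p^2) = 0.048186 + 0.287923 + 0.059488 = 0.395597
D = 1 - 0.395597 = 0.604403 ≈ 0.6044

0.6044


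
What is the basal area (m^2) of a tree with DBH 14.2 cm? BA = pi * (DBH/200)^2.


D/200 = 14.2/200 = 0.071 m
(D/200)^2 = 0.071^2 = 0.005041
BA = 3.141593 * 0.005041 = 0.0158368 ≈ 0.0158 m^2

0.0158 m^2


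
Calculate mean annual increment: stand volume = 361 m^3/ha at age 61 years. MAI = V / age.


MAI = 361 / 61 = 5.9180 ≈ 5.92 m^3/ha/yr

5.92 m^3/ha/yr


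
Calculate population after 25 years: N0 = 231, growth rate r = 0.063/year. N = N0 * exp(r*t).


r*t = 0.063 * 25 = 1.575
exp(1.575) = 4.83074
N = 231 * 4.83074 = 1115.90 ≈ 1116

1116


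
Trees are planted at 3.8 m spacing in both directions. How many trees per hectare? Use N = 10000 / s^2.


N = 10000 / 3.8^2 = 10000 / 14.44 = 692.521 ≈ 693 trees/ha

693 trees/ha


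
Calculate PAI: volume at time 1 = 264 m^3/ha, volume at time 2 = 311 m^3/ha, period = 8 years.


PAI = (V2 - V1) / period = (311 - 264) / 8 = 47 / 8 = 5.8750 ≈ 5.88 m^3/ha/yr

5.88 m^3/ha/yr


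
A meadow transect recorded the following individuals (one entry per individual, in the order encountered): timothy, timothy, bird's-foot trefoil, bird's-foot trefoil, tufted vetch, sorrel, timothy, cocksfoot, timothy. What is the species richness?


Total individuals logged = 9
Distinct species (count of individuals): timothy (4), bird's-foot trefoil (2), tufted vetch (1), sorrel (1), cocksfoot (1)
Species richness = number of distinct species = 5

5


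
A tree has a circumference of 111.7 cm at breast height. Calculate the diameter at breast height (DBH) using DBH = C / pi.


DBH = C / pi = 111.7 / 3.141593 = 35.5552 ≈ 35.56 cm

35.56 cm


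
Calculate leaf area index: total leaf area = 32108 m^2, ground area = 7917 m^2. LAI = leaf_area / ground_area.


LAI = 32108 / 7917 = 4.0556 ≈ 4.06

4.06


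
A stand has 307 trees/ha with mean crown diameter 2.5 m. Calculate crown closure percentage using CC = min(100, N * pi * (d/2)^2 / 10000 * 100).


(d/2)^2 = (2.5/2)^2 = 1.25^2 = 1.5625
Crown area = 3.141593 * 1.5625 = 4.90874 m^2
N * area / 10000 * 100 = 307 * 4.90874 / 10000 * 100 = 15.0698
CC = min(100, 15.0698) = 15.0698 ≈ 15.1%

15.1%


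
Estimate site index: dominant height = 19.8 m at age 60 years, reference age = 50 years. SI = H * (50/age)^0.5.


50/60 = 0.833333
(0.833333)^0.5 = 0.912871
SI = 19.8 * 0.912871 = 18.0748 ≈ 18.1 m

18.1 m


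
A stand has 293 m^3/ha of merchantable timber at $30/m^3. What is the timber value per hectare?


Value = 293 * 30 = $8790/ha

$8790/ha


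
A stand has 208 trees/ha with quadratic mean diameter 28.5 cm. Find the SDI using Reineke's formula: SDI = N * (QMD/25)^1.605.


QMD/25 = 28.5/25 = 1.14
(1.14)^1.605 = exp(1.605 * ln(1.14)) = exp(1.605 * 0.131028) = exp(0.210300) = 1.23405
SDI = 208 * 1.23405 = 256.682 ≈ 257

257


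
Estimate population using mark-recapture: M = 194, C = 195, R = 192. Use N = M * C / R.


N = M * C / R = 194 * 195 / 192 = 37830 / 192 = 197.03 ≈ 197

197 individuals


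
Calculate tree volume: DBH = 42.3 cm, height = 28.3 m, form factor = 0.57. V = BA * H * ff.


(D/200)^2 = (42.3/200)^2 = 0.2115^2 = 0.04473225
BA = 3.141593 * 0.04473225 = 0.140531 m^2
V = 0.140531 * 28.3 * 0.57 = 2.26691 ≈ 2.267 m^3

2.267 m^3


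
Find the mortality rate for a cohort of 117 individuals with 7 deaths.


Mortality rate = 7 / 117 = 0.059829 ≈ 0.0598

0.0598


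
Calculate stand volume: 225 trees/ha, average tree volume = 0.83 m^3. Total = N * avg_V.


V_stand = 225 * 0.83 = 186.75 ≈ 186.8 m^3/ha

186.8 m^3/ha


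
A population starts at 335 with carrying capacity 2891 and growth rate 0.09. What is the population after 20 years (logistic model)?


(K - N0)/N0 = (2891 - 335)/335 = 2556/335 = 7.62985
r*t = 0.09 * 20 = 1.8; exp(-1.8) = 0.165299
7.62985 * 0.165299 = 1.26121
1 + 1.26121 = 2.26121
N = 2891 / 2.26121 = 1278.52 ≈ 1279

1279


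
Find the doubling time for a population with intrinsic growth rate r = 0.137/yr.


td = ln(2) / 0.137 = 0.693147 / 0.137 = 5.05947 ≈ 5.1 years

5.1 years


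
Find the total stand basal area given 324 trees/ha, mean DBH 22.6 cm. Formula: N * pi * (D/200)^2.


(D/200)^2 = (22.6/200)^2 = 0.113^2 = 0.012769
Individual BA = 3.141593 * 0.012769 = 0.0401150 m^2
Stand BA = 324 * 0.0401150 = 12.9973 ≈ 13.00 m^2/ha

13.00 m^2/ha


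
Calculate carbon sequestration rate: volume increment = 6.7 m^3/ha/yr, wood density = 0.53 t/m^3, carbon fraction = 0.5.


C = 6.7 * 0.53 * 0.5 = 1.7755 ≈ 1.78 t C/ha/yr

1.78 t C/ha/yr


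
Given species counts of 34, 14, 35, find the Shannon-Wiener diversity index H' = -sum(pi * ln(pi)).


Total N = 34 + 14 + 35 = 83
Per-species terms:
  p = 34/83 = 0.409639; ln(p) = -0.892479; p*ln(p) = 0.409639 * (-0.892479) = -0.365594
  p = 14/83 = 0.168675; ln(p) = -1.779781; p*ln(p) = 0.168675 * (-1.779781) = -0.300205
  p = 35/83 = 0.421687; ln(p) = -0.863492; p*ln(p) = 0.421687 * (-0.863492) = -0.364123
sum(p*ln(p)) = (-0.365594) + (-0.300205) + (-0.364123) = -1.029922
H' = -(-1.029922) = 1.029922 ≈ 1.0299

1.0299


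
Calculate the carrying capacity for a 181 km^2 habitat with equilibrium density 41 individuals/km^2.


K = 41 * 181 = 7421 individuals

7421 individuals


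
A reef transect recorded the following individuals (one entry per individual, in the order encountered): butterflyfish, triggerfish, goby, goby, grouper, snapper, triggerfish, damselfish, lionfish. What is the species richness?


Total individuals logged = 9
Distinct species (count of individuals): butterflyfish (1), triggerfish (2), goby (2), grouper (1), snapper (1), damselfish (1), lionfish (1)
Species richness = number of distinct species = 7

7


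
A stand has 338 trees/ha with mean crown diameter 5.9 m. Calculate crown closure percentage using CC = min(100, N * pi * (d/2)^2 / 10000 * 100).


(d/2)^2 = (5.9/2)^2 = 2.95^2 = 8.7025
Crown area = 3.141593 * 8.7025 = 27.3397 m^2
N * area / 10000 * 100 = 338 * 27.3397 / 10000 * 100 = 92.4082
CC = min(100, 92.4082) = 92.4082 ≈ 92.4%

92.4%


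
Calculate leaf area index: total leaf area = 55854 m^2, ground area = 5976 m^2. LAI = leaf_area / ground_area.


LAI = 55854 / 5976 = 9.3464 ≈ 9.35

9.35


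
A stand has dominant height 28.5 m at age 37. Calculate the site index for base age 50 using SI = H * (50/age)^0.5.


50/37 = 1.35135
(1.35135)^0.5 = 1.16248
SI = 28.5 * 1.16248 = 33.1307 ≈ 33.1 m

33.1 m


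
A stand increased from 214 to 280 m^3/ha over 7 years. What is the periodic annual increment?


PAI = (V2 - V1) / period = (280 - 214) / 7 = 66 / 7 = 9.4286 ≈ 9.43 m^3/ha/yr

9.43 m^3/ha/yr


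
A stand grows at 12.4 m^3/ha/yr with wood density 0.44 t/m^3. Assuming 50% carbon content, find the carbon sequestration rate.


C = 12.4 * 0.44 * 0.5 = 2.728 ≈ 2.73 t C/ha/yr

2.73 t C/ha/yr


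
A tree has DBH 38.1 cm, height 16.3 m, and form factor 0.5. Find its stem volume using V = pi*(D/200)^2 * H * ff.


(D/200)^2 = (38.1/200)^2 = 0.1905^2 = 0.03629025
BA = 3.141593 * 0.03629025 = 0.114009 m^2
V = 0.114009 * 16.3 * 0.5 = 0.929173 ≈ 0.929 m^3

0.929 m^3


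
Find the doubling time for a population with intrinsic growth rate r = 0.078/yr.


td = ln(2) / 0.078 = 0.693147 / 0.078 = 8.88650 ≈ 8.9 years

8.9 years


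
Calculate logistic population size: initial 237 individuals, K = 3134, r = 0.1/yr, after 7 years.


(K - N0)/N0 = (3134 - 237)/237 = 2897/237 = 12.2236
r*t = 0.1 * 7 = 0.7; exp(-0.7) = 0.496585
12.2236 * 0.496585 = 6.07006
1 + 6.07006 = 7.07006
N = 3134 / 7.07006 = 443.278 ≈ 443

443


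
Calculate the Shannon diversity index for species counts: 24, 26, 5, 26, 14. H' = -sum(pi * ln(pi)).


Total N = 24 + 26 + 5 + 26 + 14 = 95
Per-species terms:
  p = 24/95 = 0.252632; ln(p) = -1.375821; p*ln(p) = 0.252632 * (-1.375821) = -0.347576
  p = 26/95 = 0.273684; ln(p) = -1.295781; p*ln(p) = 0.273684 * (-1.295781) = -0.354635
  p = 5/95 = 0.052632; ln(p) = -2.944431; p*ln(p) = 0.052632 * (-2.944431) = -0.154971
  p = 26/95 = 0.273684; ln(p) = -1.295781; p*ln(p) = 0.273684 * (-1.295781) = -0.354635
  p = 14/95 = 0.147368; ln(p) = -1.914822; p*ln(p) = 0.147368 * (-1.914822) = -0.282183
sum(p*ln(p)) = (-0.347576) + (-0.354635) + (-0.154971) + (-0.354635) + (-0.282183) = -1.494000
H' = -(-1.494000) = 1.494000 ≈ 1.4940

1.4940


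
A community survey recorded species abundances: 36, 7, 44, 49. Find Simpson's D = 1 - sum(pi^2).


Total N = 36 + 7 + 44 + 49 = 136
Per-species terms:
  p = 36/136 = 0.264706; p^2 = 0.264706^2 = 0.070069
  p = 7/136 = 0.051471; p^2 = 0.051471^2 = 0.002649
  p = 44/136 = 0.323529; p^2 = 0.323529^2 = 0.104671
  p = 49/136 = 0.360294; p^2 = 0.360294^2 = 0.129812
sum(p^2) = 0.070069 + 0.002649 + 0.104671 + 0.129812 = 0.307201
D = 1 - 0.307201 = 0.692799 ≈ 0.6928

0.6928


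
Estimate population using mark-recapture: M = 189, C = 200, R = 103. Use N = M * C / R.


N = M * C / R = 189 * 200 / 103 = 37800 / 103 = 366.99 ≈ 367

367 individuals


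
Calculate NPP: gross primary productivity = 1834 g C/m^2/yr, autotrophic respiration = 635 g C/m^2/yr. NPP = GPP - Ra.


NPP = GPP - Ra = 1834 - 635 = 1199 g C/m^2/yr

1199 g C/m^2/yr


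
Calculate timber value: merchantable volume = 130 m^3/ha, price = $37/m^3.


Value = 130 * 37 = $4810/ha

$4810/ha


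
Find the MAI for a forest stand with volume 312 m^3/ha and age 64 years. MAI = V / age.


MAI = 312 / 64 = 4.8750 ≈ 4.88 m^3/ha/yr

4.88 m^3/ha/yr


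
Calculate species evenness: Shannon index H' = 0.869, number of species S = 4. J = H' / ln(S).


ln(4) = 1.38629
J = H' / ln(S) = 0.869 / 1.38629 = 0.626853 ≈ 0.6269

0.6269


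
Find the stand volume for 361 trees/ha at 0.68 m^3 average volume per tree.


V_stand = 361 * 0.68 = 245.48 ≈ 245.5 m^3/ha

245.5 m^3/ha


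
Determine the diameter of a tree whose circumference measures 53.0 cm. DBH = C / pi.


DBH = C / pi = 53.0 / 3.141593 = 16.8704 ≈ 16.87 cm

16.87 cm


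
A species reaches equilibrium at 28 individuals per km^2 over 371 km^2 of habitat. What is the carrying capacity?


K = 28 * 371 = 10388 individuals

10388 individuals


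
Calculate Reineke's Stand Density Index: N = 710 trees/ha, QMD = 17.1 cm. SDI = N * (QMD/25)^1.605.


QMD/25 = 17.1/25 = 0.684
(0.684)^1.605 = exp(1.605 * ln(0.684)) = exp(1.605 * (-0.379797)) = exp(-0.609574) = 0.543582
SDI = 710 * 0.543582 = 385.943 ≈ 386

386


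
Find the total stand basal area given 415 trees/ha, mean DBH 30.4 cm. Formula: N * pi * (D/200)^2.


(D/200)^2 = (30.4/200)^2 = 0.152^2 = 0.023104
Individual BA = 3.141593 * 0.023104 = 0.0725834 m^2
Stand BA = 415 * 0.0725834 = 30.1221 ≈ 30.12 m^2/ha

30.12 m^2/ha


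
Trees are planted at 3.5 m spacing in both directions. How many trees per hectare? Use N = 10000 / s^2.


N = 10000 / 3.5^2 = 10000 / 12.25 = 816.327 ≈ 816 trees/ha

816 trees/ha


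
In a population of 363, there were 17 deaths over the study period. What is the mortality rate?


Mortality rate = 17 / 363 = 0.046832 ≈ 0.0468

0.0468


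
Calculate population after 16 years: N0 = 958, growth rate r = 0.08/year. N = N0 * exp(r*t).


r*t = 0.08 * 16 = 1.28
exp(1.28) = 3.59664
N = 958 * 3.59664 = 3445.58 ≈ 3446

3446


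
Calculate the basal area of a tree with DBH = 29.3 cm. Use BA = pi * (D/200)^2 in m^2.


D/200 = 29.3/200 = 0.1465 m
(D/200)^2 = 0.1465^2 = 0.02146225
BA = 3.141593 * 0.02146225 = 0.0674257 ≈ 0.0674 m^2

0.0674 m^2


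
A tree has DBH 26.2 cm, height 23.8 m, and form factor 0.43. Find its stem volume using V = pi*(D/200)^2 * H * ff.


(D/200)^2 = (26.2/200)^2 = 0.131^2 = 0.017161
BA = 3.141593 * 0.017161 = 0.0539129 m^2
V = 0.0539129 * 23.8 * 0.43 = 0.551745 ≈ 0.552 m^3

0.552 m^3


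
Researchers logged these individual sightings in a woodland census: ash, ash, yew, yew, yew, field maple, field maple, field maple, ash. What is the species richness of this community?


Total individuals logged = 9
Distinct species (count of individuals): ash (3), yew (3), field maple (3)
Species richness = number of distinct species = 3

3


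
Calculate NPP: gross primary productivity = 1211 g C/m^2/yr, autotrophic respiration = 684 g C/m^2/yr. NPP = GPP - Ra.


NPP = GPP - Ra = 1211 - 684 = 527 g C/m^2/yr

527 g C/m^2/yr


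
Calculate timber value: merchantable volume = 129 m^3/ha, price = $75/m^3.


Value = 129 * 75 = $9675/ha

$9675/ha


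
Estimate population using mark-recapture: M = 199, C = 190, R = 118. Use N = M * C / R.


N = M * C / R = 199 * 190 / 118 = 37810 / 118 = 320.42 ≈ 320

320 individuals


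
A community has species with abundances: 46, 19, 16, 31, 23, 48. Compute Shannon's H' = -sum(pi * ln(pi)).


Total N = 46 + 19 + 16 + 31 + 23 + 48 = 183
Per-species terms:
  p = 46/183 = 0.251366; ln(p) = -1.380845; p*ln(p) = 0.251366 * (-1.380845) = -0.347097
  p = 19/183 = 0.103825; ln(p) = -2.265048; p*ln(p) = 0.103825 * (-2.265048) = -0.235169
  p = 16/183 = 0.087432; ln(p) = -2.436894; p*ln(p) = 0.087432 * (-2.436894) = -0.213063
  p = 31/183 = 0.169399; ln(p) = -1.775498; p*ln(p) = 0.169399 * (-1.775498) = -0.300768
  p = 23/183 = 0.125683; ln(p) = -2.073992; p*ln(p) = 0.125683 * (-2.073992) = -0.260666
  p = 48/183 = 0.262295; ln(p) = -1.338285; p*ln(p) = 0.262295 * (-1.338285) = -0.351025
sum(p*ln(p)) = (-0.347097) + (-0.235169) + (-0.213063) + (-0.300768) + (-0.260666) + (-0.351025) = -1.707788
H' = -(-1.707788) = 1.707788 ≈ 1.7078

1.7078


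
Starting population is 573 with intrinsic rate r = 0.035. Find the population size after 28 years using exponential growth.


r*t = 0.035 * 28 = 0.98
exp(0.98) = 2.66446
N = 573 * 2.66446 = 1526.74 ≈ 1527

1527


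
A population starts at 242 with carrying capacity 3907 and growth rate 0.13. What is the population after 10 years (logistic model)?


(K - N0)/N0 = (3907 - 242)/242 = 3665/242 = 15.1446
r*t = 0.13 * 10 = 1.3; exp(-1.3) = 0.272532
15.1446 * 0.272532 = 4.12739
1 + 4.12739 = 5.12739
N = 3907 / 5.12739 = 761.986 ≈ 762

762


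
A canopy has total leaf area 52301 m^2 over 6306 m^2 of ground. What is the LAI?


LAI = 52301 / 6306 = 8.2938 ≈ 8.29

8.29


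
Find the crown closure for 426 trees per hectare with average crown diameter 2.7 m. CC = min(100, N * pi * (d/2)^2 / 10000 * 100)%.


(d/2)^2 = (2.7/2)^2 = 1.35^2 = 1.8225
Crown area = 3.141593 * 1.8225 = 5.72555 m^2
N * area / 10000 * 100 = 426 * 5.72555 / 10000 * 100 = 24.3908
CC = min(100, 24.3908) = 24.3908 ≈ 24.4%

24.4%


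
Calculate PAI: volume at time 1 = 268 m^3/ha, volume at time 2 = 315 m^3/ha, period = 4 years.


PAI = (V2 - V1) / period = (315 - 268) / 4 = 47 / 4 = 11.75 m^3/ha/yr

11.75 m^3/ha/yr


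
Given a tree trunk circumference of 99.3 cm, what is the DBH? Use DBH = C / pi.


DBH = C / pi = 99.3 / 3.141593 = 31.6082 ≈ 31.61 cm

31.61 cm


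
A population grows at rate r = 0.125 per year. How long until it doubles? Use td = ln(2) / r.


td = ln(2) / 0.125 = 0.693147 / 0.125 = 5.54518 ≈ 5.5 years

5.5 years


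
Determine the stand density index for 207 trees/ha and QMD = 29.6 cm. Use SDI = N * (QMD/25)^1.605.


QMD/25 = 29.6/25 = 1.184
(1.184)^1.605 = exp(1.605 * ln(1.184)) = exp(1.605 * 0.168899) = exp(0.271083) = 1.31138
SDI = 207 * 1.31138 = 271.456 ≈ 271

271


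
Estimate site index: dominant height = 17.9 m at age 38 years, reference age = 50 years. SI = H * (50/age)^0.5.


50/38 = 1.31579
(1.31579)^0.5 = 1.14708
SI = 17.9 * 1.14708 = 20.5327 ≈ 20.5 m

20.5 m


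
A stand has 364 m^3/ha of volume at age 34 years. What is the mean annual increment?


MAI = 364 / 34 = 10.7059 ≈ 10.71 m^3/ha/yr

10.71 m^3/ha/yr


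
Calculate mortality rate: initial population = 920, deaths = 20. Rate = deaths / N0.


Mortality rate = 20 / 920 = 0.021739 ≈ 0.0217

0.0217


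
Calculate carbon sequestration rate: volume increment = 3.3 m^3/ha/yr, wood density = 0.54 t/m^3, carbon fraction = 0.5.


C = 3.3 * 0.54 * 0.5 = 0.891 ≈ 0.89 t C/ha/yr

0.89 t C/ha/yr


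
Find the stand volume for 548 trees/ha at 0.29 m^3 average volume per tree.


V_stand = 548 * 0.29 = 158.92 ≈ 158.9 m^3/ha

158.9 m^3/ha


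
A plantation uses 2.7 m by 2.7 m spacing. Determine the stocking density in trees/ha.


N = 10000 / 2.7^2 = 10000 / 7.29 = 1371.74 ≈ 1372 trees/ha

1372 trees/ha


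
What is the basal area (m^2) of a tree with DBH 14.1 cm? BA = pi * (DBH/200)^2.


D/200 = 14.1/200 = 0.0705 m
(D/200)^2 = 0.0705^2 = 0.00497025
BA = 3.141593 * 0.00497025 = 0.0156145 ≈ 0.0156 m^2

0.0156 m^2


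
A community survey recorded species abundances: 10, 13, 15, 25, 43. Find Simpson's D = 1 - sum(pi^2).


Total N = 10 + 13 + 15 + 25 + 43 = 106
Per-species terms:
  p = 10/106 = 0.094340; p^2 = 0.094340^2 = 0.008900
  p = 13/106 = 0.122642; p^2 = 0.122642^2 = 0.015041
  p = 15/106 = 0.141509; p^2 = 0.141509^2 = 0.020025
  p = 25/106 = 0.235849; p^2 = 0.235849^2 = 0.055625
  p = 43/106 = 0.405660; p^2 = 0.405660^2 = 0.164560
sum(p^2) = 0.008900 + 0.015041 + 0.020025 + 0.055625 + 0.164560 = 0.264151
D = 1 - 0.264151 = 0.735849 ≈ 0.7358

0.7358


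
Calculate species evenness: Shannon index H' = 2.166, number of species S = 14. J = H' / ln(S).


ln(14) = 2.63906
J = H' / ln(S) = 2.166 / 2.63906 = 0.820747 ≈ 0.8207

0.8207


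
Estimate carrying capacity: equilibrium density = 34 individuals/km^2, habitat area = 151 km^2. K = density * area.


K = 34 * 151 = 5134 individuals

5134 individuals


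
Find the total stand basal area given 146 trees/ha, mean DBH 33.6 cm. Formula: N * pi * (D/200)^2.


(D/200)^2 = (33.6/200)^2 = 0.168^2 = 0.028224
Individual BA = 3.141593 * 0.028224 = 0.0886683 m^2
Stand BA = 146 * 0.0886683 = 12.9456 ≈ 12.95 m^2/ha

12.95 m^2/ha


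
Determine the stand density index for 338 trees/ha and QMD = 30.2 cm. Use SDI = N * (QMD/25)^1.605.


QMD/25 = 30.2/25 = 1.208
(1.208)^1.605 = exp(1.605 * ln(1.208)) = exp(1.605 * 0.188966) = exp(0.303290) = 1.35431
SDI = 338 * 1.35431 = 457.757 ≈ 458

458


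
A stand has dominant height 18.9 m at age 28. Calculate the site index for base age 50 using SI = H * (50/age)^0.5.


50/28 = 1.78571
(1.78571)^0.5 = 1.33630
SI = 18.9 * 1.33630 = 25.2561 ≈ 25.3 m

25.3 m


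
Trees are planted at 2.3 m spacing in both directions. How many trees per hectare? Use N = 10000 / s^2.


N = 10000 / 2.3^2 = 10000 / 5.29 = 1890.36 ≈ 1890 trees/ha

1890 trees/ha


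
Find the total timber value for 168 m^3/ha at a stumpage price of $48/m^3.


Value = 168 * 48 = $8064/ha

$8064/ha


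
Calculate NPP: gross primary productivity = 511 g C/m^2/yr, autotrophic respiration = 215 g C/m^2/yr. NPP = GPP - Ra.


NPP = GPP - Ra = 511 - 215 = 296 g C/m^2/yr

296 g C/m^2/yr


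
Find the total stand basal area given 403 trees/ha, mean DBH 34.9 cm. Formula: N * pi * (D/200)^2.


(D/200)^2 = (34.9/200)^2 = 0.1745^2 = 0.03045025
Individual BA = 3.141593 * 0.03045025 = 0.0956623 m^2
Stand BA = 403 * 0.0956623 = 38.5519 ≈ 38.55 m^2/ha

38.55 m^2/ha


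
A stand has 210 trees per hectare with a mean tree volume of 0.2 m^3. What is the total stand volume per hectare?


V_stand = 210 * 0.2 = 42.0 m^3/ha

42.0 m^3/ha


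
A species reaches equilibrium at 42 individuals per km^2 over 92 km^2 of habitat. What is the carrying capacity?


K = 42 * 92 = 3864 individuals

3864 individuals


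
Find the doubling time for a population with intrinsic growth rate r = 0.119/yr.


td = ln(2) / 0.119 = 0.693147 / 0.119 = 5.82476 ≈ 5.8 years

5.8 years


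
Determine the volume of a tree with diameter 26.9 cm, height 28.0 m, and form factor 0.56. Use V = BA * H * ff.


(D/200)^2 = (26.9/200)^2 = 0.1345^2 = 0.01809025
BA = 3.141593 * 0.01809025 = 0.0568322 m^2
V = 0.0568322 * 28.0 * 0.56 = 0.891129 ≈ 0.891 m^3

0.891 m^3


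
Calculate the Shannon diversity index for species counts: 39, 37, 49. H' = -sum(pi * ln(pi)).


Total N = 39 + 37 + 49 = 125
Per-species terms:
  p = 39/125 = 0.312000; ln(p) = -1.164752; p*ln(p) = 0.312000 * (-1.164752) = -0.363403
  p = 37/125 = 0.296000; ln(p) = -1.217396; p*ln(p) = 0.296000 * (-1.217396) = -0.360349
  p = 49/125 = 0.392000; ln(p) = -0.936493; p*ln(p) = 0.392000 * (-0.936493) = -0.367105
sum(p*ln(p)) = (-0.363403) + (-0.360349) + (-0.367105) = -1.090857
H' = -(-1.090857) = 1.090857 ≈ 1.0909

1.0909


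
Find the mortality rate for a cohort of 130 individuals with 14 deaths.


Mortality rate = 14 / 130 = 0.107692 ≈ 0.1077

0.1077


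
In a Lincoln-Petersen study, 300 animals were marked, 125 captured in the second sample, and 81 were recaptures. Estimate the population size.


N = M * C / R = 300 * 125 / 81 = 37500 / 81 = 462.96 ≈ 463

463 individuals


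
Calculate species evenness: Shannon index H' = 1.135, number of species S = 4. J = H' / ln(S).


ln(4) = 1.38629
J = H' / ln(S) = 1.135 / 1.38629 = 0.818732 ≈ 0.8187

0.8187


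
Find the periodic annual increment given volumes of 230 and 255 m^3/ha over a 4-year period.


PAI = (V2 - V1) / period = (255 - 230) / 4 = 25 / 4 = 6.25 m^3/ha/yr

6.25 m^3/ha/yr


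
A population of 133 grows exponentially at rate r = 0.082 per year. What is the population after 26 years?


r*t = 0.082 * 26 = 2.132
exp(2.132) = 8.43171
N = 133 * 8.43171 = 1121.42 ≈ 1121

1121


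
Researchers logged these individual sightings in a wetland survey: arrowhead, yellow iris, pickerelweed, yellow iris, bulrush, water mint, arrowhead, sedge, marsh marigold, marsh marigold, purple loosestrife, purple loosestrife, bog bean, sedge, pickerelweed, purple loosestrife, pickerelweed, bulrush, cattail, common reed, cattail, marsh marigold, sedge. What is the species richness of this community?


Total individuals logged = 23
Distinct species (count of individuals): arrowhead (2), yellow iris (2), pickerelweed (3), bulrush (2), water mint (1), sedge (3), marsh marigold (3), purple loosestrife (3), bog bean (1), cattail (2), common reed (1)
Species richness = number of distinct species = 11

11


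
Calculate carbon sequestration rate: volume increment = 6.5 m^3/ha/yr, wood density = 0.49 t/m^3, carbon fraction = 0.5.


C = 6.5 * 0.49 * 0.5 = 1.5925 ≈ 1.59 t C/ha/yr

1.59 t C/ha/yr


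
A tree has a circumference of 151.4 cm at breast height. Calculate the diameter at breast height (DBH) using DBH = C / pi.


DBH = C / pi = 151.4 / 3.141593 = 48.1921 ≈ 48.19 cm

48.19 cm


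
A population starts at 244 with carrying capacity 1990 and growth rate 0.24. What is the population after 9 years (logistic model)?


(K - N0)/N0 = (1990 - 244)/244 = 1746/244 = 7.15574
r*t = 0.24 * 9 = 2.16; exp(-2.16) = 0.115325
7.15574 * 0.115325 = 0.825236
1 + 0.825236 = 1.82524
N = 1990 / 1.82524 = 1090.27 ≈ 1090

1090


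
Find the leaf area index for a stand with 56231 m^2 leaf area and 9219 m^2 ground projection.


LAI = 56231 / 9219 = 6.0995 ≈ 6.10

6.10


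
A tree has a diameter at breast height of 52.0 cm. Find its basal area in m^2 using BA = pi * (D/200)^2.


D/200 = 52.0/200 = 0.26 m
(D/200)^2 = 0.26^2 = 0.0676
BA = 3.141593 * 0.0676 = 0.212372 ≈ 0.2124 m^2

0.2124 m^2


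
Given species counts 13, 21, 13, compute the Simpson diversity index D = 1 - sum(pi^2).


Total N = 13 + 21 + 13 = 47
Per-species terms:
  p = 13/47 = 0.276596; p^2 = 0.276596^2 = 0.076505
  p = 21/47 = 0.446809; p^2 = 0.446809^2 = 0.199638
  p = 13/47 = 0.276596; p^2 = 0.276596^2 = 0.076505
sum(p^2) = 0.076505 + 0.199638 + 0.076505 = 0.352648
D = 1 - 0.352648 = 0.647352 ≈ 0.6474

0.6474


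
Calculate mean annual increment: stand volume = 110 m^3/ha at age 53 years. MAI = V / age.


MAI = 110 / 53 = 2.0755 ≈ 2.08 m^3/ha/yr

2.08 m^3/ha/yr
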